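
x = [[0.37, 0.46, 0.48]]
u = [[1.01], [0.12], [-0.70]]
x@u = [[0.09]]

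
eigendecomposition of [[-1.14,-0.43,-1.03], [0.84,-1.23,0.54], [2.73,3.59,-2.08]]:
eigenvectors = [[0.10-0.56j, (0.1+0.56j), (0.37+0j)], [(-0.34+0.11j), (-0.34-0.11j), (-0.46+0j)], [(-0.74+0j), -0.74-0.00j, (0.81+0j)]]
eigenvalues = [(-0.79+1.55j), (-0.79-1.55j), (-2.86+0j)]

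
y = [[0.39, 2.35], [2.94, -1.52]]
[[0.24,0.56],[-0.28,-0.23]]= y @ [[-0.04, 0.04], [0.11, 0.23]]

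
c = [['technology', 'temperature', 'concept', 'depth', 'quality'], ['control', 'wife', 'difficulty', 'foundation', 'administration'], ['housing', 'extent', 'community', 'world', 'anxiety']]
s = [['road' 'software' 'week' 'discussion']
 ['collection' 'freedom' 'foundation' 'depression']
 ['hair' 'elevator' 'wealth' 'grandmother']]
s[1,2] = 'foundation'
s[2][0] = 'hair'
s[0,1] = 'software'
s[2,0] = 'hair'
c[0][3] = 'depth'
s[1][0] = 'collection'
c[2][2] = 'community'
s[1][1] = 'freedom'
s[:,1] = ['software', 'freedom', 'elevator']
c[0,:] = ['technology', 'temperature', 'concept', 'depth', 'quality']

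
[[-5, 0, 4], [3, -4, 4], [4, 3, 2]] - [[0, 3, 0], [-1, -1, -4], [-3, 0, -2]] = [[-5, -3, 4], [4, -3, 8], [7, 3, 4]]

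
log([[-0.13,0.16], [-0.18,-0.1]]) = [[-1.78,  2.05], [-2.31,  -1.4]]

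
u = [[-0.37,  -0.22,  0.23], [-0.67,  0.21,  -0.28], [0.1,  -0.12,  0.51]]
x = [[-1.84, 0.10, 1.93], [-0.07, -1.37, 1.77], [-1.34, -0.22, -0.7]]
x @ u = [[0.81,0.19,0.53],[1.12,-0.48,1.27],[0.57,0.33,-0.60]]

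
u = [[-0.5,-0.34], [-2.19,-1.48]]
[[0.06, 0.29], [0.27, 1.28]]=u @ [[0.02, 0.24],[-0.21, -1.22]]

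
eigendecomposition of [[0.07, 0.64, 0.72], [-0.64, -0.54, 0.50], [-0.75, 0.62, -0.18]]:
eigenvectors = [[-0.70+0.00j, (-0.7-0j), 0.02+0.00j], [-0.42j, 0.42j, -0.76+0.00j], [(-0.08-0.57j), -0.08+0.57j, 0.65+0.00j]]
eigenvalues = [(0.15+0.97j), (0.15-0.97j), (-0.94+0j)]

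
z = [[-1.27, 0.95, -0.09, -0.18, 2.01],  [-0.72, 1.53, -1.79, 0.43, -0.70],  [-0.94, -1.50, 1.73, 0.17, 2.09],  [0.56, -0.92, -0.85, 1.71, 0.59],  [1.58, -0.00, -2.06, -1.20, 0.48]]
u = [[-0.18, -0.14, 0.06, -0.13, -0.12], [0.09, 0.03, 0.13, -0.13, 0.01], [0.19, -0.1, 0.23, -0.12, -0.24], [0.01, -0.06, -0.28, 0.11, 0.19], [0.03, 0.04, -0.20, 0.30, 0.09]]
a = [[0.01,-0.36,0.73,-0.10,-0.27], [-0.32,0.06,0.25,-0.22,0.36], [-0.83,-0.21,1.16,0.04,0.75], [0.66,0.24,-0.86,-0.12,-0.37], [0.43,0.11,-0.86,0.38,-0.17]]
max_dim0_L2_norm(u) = 0.44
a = u @ z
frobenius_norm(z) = 6.12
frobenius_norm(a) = 2.50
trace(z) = 4.18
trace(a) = 0.94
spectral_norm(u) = 0.64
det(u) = 0.00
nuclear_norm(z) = 12.24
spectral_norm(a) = 2.32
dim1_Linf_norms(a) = [0.73, 0.36, 1.16, 0.86, 0.86]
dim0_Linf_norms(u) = [0.19, 0.14, 0.28, 0.3, 0.24]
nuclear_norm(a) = 3.73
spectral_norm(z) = 4.23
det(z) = 28.30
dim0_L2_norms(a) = [1.19, 0.5, 1.85, 0.47, 0.96]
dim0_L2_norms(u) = [0.28, 0.19, 0.44, 0.39, 0.34]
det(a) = 0.00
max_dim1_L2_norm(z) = 3.24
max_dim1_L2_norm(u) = 0.41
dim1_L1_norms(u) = [0.63, 0.39, 0.88, 0.65, 0.66]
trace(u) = 0.28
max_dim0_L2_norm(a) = 1.85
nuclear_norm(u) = 1.33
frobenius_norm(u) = 0.76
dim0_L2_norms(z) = [2.41, 2.52, 3.34, 2.15, 3.08]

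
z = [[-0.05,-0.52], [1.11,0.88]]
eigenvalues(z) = [(0.42+0.6j), (0.42-0.6j)]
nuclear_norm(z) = 1.83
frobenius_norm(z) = 1.51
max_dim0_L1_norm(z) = 1.4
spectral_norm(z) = 1.47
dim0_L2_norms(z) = [1.11, 1.02]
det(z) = 0.53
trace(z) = 0.83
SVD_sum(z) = [[-0.29,  -0.26], [1.05,  0.95]] + [[0.24, -0.26], [0.06, -0.07]]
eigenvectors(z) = [[(0.35-0.45j), (0.35+0.45j)], [(-0.83+0j), -0.83-0.00j]]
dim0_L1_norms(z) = [1.16, 1.4]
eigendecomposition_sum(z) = [[-0.02+0.46j, (-0.26+0.18j)], [(0.56-0.38j), 0.44+0.14j]] + [[(-0.02-0.46j), -0.26-0.18j], [0.56+0.38j, (0.44-0.14j)]]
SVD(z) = [[-0.26, 0.96], [0.96, 0.26]] @ diag([1.4652578007717587, 0.36389500859108925]) @ [[0.74, 0.67], [0.67, -0.74]]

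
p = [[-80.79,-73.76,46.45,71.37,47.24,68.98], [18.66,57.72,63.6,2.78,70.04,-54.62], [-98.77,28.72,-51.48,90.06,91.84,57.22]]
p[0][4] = 47.24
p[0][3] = 71.37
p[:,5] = [68.98, -54.62, 57.22]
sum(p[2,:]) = 117.59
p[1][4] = 70.04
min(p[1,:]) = -54.62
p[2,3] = 90.06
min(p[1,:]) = -54.62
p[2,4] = 91.84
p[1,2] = 63.6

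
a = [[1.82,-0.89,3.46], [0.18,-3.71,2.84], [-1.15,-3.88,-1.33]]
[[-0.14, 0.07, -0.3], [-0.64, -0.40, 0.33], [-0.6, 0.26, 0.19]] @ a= [[0.1,1.03,0.11], [-1.62,0.77,-3.79], [-1.26,-1.17,-1.59]]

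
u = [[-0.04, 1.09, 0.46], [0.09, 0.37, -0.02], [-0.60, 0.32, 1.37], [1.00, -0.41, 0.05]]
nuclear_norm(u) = 3.69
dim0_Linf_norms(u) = [1.0, 1.09, 1.37]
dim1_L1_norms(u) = [1.59, 0.48, 2.29, 1.46]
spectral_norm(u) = 1.82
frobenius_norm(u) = 2.25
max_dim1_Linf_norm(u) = 1.37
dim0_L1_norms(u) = [1.73, 2.19, 1.9]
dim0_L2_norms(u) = [1.17, 1.26, 1.45]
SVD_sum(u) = [[-0.43,0.50,0.66], [-0.07,0.08,0.1], [-0.65,0.76,1.0], [0.3,-0.35,-0.46]] + [[-0.05, 0.41, -0.35], [-0.03, 0.22, -0.18], [0.05, -0.44, 0.37], [0.04, -0.33, 0.28]] + [[0.44,0.18,0.15], [0.18,0.07,0.06], [-0.0,-0.0,-0.00], [0.66,0.27,0.23]]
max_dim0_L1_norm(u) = 2.19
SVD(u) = [[-0.51, 0.57, 0.53],[-0.08, 0.30, 0.22],[-0.78, -0.61, -0.0],[0.36, -0.46, 0.82]] @ diag([1.8182805488493001, 0.9481147405376471, 0.9227861531533276]) @ [[0.46, -0.54, -0.71], [-0.09, 0.76, -0.64], [0.88, 0.36, 0.3]]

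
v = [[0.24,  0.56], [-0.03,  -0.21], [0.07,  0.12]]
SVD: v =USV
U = [[-0.93, -0.23], [0.31, -0.91], [-0.21, -0.36]]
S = [0.66, 0.06]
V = [[-0.37,-0.93], [-0.93,0.37]]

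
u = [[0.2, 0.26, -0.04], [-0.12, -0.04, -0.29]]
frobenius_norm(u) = 0.46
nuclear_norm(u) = 0.64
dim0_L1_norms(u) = [0.32, 0.3, 0.33]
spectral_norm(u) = 0.36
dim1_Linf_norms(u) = [0.26, 0.29]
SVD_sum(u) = [[0.18, 0.18, 0.12], [-0.15, -0.14, -0.1]] + [[0.02,0.08,-0.16], [0.03,0.10,-0.19]]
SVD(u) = [[-0.77, 0.63], [0.63, 0.77]] @ diag([0.3576304935104034, 0.2853076061227693]) @ [[-0.65, -0.63, -0.43], [0.12, 0.47, -0.87]]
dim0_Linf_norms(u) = [0.2, 0.26, 0.29]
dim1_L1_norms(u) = [0.5, 0.45]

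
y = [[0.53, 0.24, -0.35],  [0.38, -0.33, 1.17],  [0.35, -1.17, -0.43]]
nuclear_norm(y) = 3.22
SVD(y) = [[0.21, 0.10, -0.97], [-0.94, -0.24, -0.23], [-0.26, 0.97, 0.04]] @ diag([1.3000737802282374, 1.2954018413578108, 0.625493593388336]) @ [[-0.26, 0.51, -0.82], [0.23, -0.79, -0.56], [-0.94, -0.34, 0.09]]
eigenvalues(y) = [(0.63+0j), (-0.43+1.22j), (-0.43-1.22j)]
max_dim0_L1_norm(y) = 1.95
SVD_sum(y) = [[-0.07, 0.14, -0.22],[0.32, -0.62, 1.01],[0.09, -0.17, 0.27]] + [[0.03, -0.10, -0.07], [-0.07, 0.25, 0.18], [0.29, -0.99, -0.71]] + [[0.57, 0.2, -0.05], [0.13, 0.05, -0.01], [-0.03, -0.01, 0.0]]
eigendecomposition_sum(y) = [[(0.57+0j), (0.16-0j), -0.01+0.00j],[(0.2+0j), 0.05-0.00j, (-0+0j)],[-0.03-0.00j, -0.01+0.00j, -0j]] + [[(-0.02+0.05j), 0.04-0.16j, (-0.17-0.04j)],[(0.09-0.18j), (-0.19+0.56j), 0.59+0.21j],[0.19+0.09j, (-0.58-0.2j), -0.22+0.61j]] + [[-0.02-0.05j,(0.04+0.16j),(-0.17+0.04j)], [0.09+0.18j,(-0.19-0.56j),0.59-0.21j], [0.19-0.09j,-0.58+0.20j,-0.22-0.61j]]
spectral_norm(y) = 1.30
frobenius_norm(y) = 1.94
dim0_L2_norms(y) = [0.74, 1.24, 1.29]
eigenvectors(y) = [[(0.95+0j), 0.02+0.19j, (0.02-0.19j)], [0.32+0.00j, 0.00-0.68j, 0.68j], [-0.04+0.00j, (0.71+0j), 0.71-0.00j]]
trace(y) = -0.23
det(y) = 1.05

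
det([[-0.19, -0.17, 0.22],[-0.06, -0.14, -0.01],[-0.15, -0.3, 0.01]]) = -0.000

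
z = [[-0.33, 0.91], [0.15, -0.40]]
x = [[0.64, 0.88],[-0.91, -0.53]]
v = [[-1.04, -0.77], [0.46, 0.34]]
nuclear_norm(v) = 1.42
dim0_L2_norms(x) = [1.11, 1.03]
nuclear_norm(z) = 1.06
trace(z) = -0.73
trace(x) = 0.11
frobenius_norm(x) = 1.51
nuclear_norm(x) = 1.79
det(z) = -0.00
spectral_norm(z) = 1.06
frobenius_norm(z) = 1.06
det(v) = 0.00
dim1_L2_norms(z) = [0.97, 0.43]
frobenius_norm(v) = 1.41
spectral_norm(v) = 1.41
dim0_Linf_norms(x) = [0.91, 0.88]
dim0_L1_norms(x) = [1.55, 1.41]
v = z @ x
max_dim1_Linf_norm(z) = 0.91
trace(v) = -0.70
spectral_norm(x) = 1.48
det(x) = 0.46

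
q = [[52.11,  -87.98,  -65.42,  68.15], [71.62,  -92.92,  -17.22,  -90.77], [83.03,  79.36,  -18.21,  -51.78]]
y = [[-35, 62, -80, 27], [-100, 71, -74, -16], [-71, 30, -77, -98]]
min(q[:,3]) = -90.77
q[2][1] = 79.36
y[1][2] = -74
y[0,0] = -35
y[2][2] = -77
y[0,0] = -35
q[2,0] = 83.03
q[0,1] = -87.98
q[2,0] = 83.03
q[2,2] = -18.21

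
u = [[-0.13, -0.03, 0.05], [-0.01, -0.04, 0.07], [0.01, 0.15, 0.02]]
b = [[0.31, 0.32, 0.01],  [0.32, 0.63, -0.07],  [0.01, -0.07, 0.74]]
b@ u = [[-0.04, -0.02, 0.04], [-0.05, -0.05, 0.06], [0.01, 0.11, 0.01]]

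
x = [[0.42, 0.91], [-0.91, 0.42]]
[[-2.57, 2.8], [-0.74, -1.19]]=x @ [[-0.41,2.25], [-2.64,2.04]]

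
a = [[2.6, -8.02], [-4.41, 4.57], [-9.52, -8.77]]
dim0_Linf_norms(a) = [9.52, 8.77]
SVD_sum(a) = [[-2.85, -4.75], [0.85, 1.41], [-6.39, -10.65]] + [[5.45, -3.27],[-5.26, 3.16],[-3.13, 1.88]]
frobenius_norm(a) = 16.70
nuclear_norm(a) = 23.25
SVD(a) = [[0.40, 0.67], [-0.12, -0.64], [0.91, -0.38]] @ diag([13.697404859074274, 9.557081150990006]) @ [[-0.51, -0.86],[0.86, -0.51]]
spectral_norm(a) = 13.70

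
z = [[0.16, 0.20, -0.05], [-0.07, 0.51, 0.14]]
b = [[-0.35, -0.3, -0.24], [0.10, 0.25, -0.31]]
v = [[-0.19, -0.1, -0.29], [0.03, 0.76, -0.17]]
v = z + b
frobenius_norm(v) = 0.86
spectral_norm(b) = 0.53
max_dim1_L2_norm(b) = 0.52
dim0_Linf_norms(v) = [0.19, 0.76, 0.29]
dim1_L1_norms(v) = [0.58, 0.96]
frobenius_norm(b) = 0.66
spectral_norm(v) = 0.78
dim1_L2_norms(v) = [0.36, 0.78]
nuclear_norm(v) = 1.14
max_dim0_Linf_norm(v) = 0.76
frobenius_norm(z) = 0.59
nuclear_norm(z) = 0.76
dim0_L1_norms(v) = [0.22, 0.86, 0.46]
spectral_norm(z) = 0.56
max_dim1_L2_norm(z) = 0.53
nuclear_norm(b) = 0.93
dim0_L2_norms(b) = [0.36, 0.39, 0.39]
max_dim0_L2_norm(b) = 0.39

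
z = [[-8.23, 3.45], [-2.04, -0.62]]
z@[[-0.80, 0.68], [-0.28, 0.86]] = [[5.62, -2.63], [1.81, -1.92]]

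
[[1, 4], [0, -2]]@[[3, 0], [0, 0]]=[[3, 0], [0, 0]]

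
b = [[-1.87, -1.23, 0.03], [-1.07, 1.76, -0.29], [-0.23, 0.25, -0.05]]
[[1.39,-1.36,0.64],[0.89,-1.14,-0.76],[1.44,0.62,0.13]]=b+[[3.26,-0.13,0.61], [1.96,-2.90,-0.47], [1.67,0.37,0.18]]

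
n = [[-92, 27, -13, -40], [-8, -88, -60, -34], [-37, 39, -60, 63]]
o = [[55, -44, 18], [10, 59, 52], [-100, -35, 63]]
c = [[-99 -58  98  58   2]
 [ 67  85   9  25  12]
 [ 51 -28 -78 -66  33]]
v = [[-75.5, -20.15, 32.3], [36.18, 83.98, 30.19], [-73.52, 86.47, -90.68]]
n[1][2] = -60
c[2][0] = 51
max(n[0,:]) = 27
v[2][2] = -90.68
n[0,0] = -92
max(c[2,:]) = 51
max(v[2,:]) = 86.47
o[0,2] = 18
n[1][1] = -88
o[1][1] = 59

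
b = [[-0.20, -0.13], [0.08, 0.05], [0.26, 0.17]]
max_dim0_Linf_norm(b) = 0.26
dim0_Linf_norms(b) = [0.26, 0.17]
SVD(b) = [[-0.59, 0.08], [0.23, -0.93], [0.77, 0.35]] @ diag([0.4028604591246832, 0.0018575451137119033]) @ [[0.84,0.55], [-0.55,0.84]]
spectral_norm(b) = 0.40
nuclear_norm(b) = 0.40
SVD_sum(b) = [[-0.2,-0.13], [0.08,0.05], [0.26,0.17]] + [[-0.00, 0.00], [0.00, -0.00], [-0.0, 0.0]]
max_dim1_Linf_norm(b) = 0.26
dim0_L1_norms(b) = [0.54, 0.35]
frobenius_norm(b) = 0.40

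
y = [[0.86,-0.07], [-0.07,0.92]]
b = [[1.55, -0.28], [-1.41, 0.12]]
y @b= [[1.43,-0.25], [-1.41,0.13]]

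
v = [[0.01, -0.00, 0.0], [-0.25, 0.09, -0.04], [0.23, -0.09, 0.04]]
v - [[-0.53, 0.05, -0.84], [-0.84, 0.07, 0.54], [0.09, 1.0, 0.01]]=[[0.54, -0.05, 0.84], [0.59, 0.02, -0.58], [0.14, -1.09, 0.03]]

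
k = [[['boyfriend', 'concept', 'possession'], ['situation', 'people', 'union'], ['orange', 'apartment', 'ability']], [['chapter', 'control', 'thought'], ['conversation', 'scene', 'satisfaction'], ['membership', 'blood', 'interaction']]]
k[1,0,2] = 'thought'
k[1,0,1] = 'control'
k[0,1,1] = 'people'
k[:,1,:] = [['situation', 'people', 'union'], ['conversation', 'scene', 'satisfaction']]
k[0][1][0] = 'situation'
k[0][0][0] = 'boyfriend'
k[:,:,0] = [['boyfriend', 'situation', 'orange'], ['chapter', 'conversation', 'membership']]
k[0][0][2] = 'possession'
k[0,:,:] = [['boyfriend', 'concept', 'possession'], ['situation', 'people', 'union'], ['orange', 'apartment', 'ability']]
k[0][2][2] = 'ability'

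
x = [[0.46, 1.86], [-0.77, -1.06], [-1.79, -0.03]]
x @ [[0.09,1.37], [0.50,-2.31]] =[[0.97, -3.67], [-0.60, 1.39], [-0.18, -2.38]]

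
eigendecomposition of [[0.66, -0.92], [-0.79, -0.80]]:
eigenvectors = [[0.92, 0.44], [-0.39, 0.9]]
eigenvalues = [1.05, -1.19]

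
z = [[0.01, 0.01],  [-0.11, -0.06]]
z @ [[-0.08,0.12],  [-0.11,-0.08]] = [[-0.0, 0.00], [0.02, -0.01]]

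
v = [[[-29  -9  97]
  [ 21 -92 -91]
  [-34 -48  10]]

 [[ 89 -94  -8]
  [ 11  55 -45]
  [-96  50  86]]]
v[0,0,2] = 97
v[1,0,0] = 89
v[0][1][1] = -92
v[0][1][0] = 21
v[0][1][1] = -92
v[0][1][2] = -91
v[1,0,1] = -94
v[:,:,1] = [[-9, -92, -48], [-94, 55, 50]]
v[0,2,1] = -48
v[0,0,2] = 97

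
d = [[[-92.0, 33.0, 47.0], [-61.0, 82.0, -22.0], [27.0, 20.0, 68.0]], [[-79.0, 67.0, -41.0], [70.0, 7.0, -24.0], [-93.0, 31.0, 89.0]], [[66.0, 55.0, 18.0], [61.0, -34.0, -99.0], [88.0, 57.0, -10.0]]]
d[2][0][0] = 66.0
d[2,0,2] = 18.0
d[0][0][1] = 33.0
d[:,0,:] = [[-92.0, 33.0, 47.0], [-79.0, 67.0, -41.0], [66.0, 55.0, 18.0]]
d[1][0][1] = 67.0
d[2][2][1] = 57.0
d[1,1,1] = 7.0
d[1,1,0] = 70.0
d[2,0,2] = 18.0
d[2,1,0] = 61.0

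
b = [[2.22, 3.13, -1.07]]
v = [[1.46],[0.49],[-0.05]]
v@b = [[3.24, 4.57, -1.56], [1.09, 1.53, -0.52], [-0.11, -0.16, 0.05]]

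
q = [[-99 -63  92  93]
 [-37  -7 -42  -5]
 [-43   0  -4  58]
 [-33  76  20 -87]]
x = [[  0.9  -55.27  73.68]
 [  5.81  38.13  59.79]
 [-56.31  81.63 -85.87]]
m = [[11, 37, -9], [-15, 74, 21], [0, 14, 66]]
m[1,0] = -15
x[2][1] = 81.63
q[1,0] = -37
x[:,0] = [0.9, 5.81, -56.31]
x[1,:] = [5.81, 38.13, 59.79]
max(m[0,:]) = 37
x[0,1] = -55.27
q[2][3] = 58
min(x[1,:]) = 5.81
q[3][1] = 76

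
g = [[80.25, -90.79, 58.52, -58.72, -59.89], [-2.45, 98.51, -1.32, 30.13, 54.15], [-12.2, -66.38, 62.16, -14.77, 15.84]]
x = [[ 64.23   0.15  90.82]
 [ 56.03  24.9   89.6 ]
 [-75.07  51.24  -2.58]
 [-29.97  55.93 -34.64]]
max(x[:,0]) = 64.23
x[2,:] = [-75.07, 51.24, -2.58]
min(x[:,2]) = -34.64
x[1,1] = 24.9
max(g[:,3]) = 30.13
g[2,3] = -14.77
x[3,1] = 55.93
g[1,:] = [-2.45, 98.51, -1.32, 30.13, 54.15]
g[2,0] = -12.2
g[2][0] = -12.2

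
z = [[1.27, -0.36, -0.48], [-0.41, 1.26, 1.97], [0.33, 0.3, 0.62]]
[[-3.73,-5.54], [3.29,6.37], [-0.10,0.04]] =z @ [[-2.51, -3.17], [-0.11, 5.29], [1.22, -0.81]]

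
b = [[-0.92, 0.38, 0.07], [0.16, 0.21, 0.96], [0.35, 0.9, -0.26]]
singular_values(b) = [1.0, 1.0, 0.99]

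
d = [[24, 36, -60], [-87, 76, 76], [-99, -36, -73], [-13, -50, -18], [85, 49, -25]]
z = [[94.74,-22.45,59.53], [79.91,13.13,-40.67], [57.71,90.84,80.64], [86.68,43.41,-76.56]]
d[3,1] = -50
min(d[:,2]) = -73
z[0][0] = 94.74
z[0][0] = 94.74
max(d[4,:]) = 85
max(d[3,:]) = -13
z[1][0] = 79.91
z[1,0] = 79.91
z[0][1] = -22.45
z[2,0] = 57.71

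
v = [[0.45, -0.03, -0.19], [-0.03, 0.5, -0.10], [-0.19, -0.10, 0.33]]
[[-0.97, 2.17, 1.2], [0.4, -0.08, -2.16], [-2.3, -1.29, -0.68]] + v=[[-0.52, 2.14, 1.01],[0.37, 0.42, -2.26],[-2.49, -1.39, -0.35]]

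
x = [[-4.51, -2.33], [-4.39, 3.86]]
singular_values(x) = [6.45, 4.29]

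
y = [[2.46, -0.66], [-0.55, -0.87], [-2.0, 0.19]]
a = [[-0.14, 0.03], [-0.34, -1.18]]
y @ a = [[-0.12, 0.85], [0.37, 1.01], [0.22, -0.28]]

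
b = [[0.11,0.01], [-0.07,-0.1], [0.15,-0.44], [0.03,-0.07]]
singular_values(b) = [0.48, 0.15]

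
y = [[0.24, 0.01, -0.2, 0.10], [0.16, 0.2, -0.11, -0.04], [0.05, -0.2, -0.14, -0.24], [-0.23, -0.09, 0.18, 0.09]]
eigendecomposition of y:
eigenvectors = [[0.57+0.00j, (-0.61+0j), (-0.61-0j), -0.35+0.00j], [-0.02+0.00j, (0.15+0.45j), (0.15-0.45j), (0.81+0j)], [(0.81+0j), -0.23+0.24j, -0.23-0.24j, (-0.26+0j)], [(-0.11+0j), 0.17-0.51j, 0.17+0.51j, -0.40+0.00j]]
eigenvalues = [(-0.07+0j), (0.14+0.16j), (0.14-0.16j), (0.19+0j)]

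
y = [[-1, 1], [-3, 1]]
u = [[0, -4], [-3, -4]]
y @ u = [[-3, 0], [-3, 8]]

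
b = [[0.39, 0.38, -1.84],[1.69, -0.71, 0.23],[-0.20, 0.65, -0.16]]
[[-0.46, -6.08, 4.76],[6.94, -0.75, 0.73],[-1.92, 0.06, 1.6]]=b@[[3.27, -0.59, 1.75], [-1.8, 0.73, 2.59], [0.57, 3.33, -1.68]]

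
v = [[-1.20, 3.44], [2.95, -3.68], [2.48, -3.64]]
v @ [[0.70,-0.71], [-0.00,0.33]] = [[-0.84, 1.99], [2.06, -3.31], [1.74, -2.96]]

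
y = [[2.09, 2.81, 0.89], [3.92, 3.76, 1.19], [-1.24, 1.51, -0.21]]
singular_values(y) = [6.62, 2.01, 0.16]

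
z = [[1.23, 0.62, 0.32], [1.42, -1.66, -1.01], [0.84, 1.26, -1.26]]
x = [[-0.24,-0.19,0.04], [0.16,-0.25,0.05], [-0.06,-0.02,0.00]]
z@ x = [[-0.22, -0.40, 0.08], [-0.55, 0.17, -0.03], [0.08, -0.45, 0.1]]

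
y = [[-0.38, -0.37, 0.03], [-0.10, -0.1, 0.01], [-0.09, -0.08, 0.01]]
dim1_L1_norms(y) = [0.78, 0.21, 0.18]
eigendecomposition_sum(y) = [[-0.38,  -0.37,  0.03], [-0.1,  -0.10,  0.01], [-0.09,  -0.09,  0.01]] + [[-0.00, 0.0, -0.0], [0.00, -0.0, 0.00], [-0.00, 0.00, -0.0]] + [[0.00, -0.0, -0.00], [-0.0, 0.00, 0.00], [-0.00, 0.0, 0.0]]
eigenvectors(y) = [[0.94, 0.56, -0.16],[0.25, -0.52, 0.25],[0.22, 0.64, 0.96]]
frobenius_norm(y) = 0.56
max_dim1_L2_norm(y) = 0.53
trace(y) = -0.47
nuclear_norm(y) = 0.57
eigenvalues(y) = [-0.47, -0.0, 0.0]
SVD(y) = [[-0.94, -0.17, -0.28],[-0.25, -0.18, 0.95],[-0.21, 0.97, 0.12]] @ diag([0.562898099130238, 0.006261815751414903, 0.002553362304899257]) @ [[0.72, 0.7, -0.06], [-0.61, 0.66, 0.44], [0.34, -0.28, 0.90]]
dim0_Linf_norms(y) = [0.38, 0.37, 0.03]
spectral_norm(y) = 0.56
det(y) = 0.00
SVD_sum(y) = [[-0.38, -0.37, 0.03], [-0.10, -0.1, 0.01], [-0.09, -0.08, 0.01]] + [[0.00, -0.00, -0.0],  [0.0, -0.0, -0.0],  [-0.00, 0.0, 0.00]] + [[-0.0, 0.0, -0.0], [0.0, -0.00, 0.0], [0.00, -0.00, 0.00]]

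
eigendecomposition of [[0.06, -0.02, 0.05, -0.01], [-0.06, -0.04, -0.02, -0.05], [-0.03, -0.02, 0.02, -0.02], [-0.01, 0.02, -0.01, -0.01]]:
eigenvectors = [[(0.02-0.01j), 0.02+0.01j, (0.79+0j), 0.79-0.00j],  [(0.85+0j), 0.85-0.00j, (-0.35-0j), -0.35+0.00j],  [(0.25-0.04j), (0.25+0.04j), (-0.41+0.2j), (-0.41-0.2j)],  [-0.29-0.36j, -0.29+0.36j, -0.19+0.01j, (-0.19-0.01j)]]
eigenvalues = [(-0.03+0.02j), (-0.03-0.02j), (0.05+0.01j), (0.05-0.01j)]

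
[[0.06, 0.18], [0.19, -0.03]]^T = [[0.06, 0.19], [0.18, -0.03]]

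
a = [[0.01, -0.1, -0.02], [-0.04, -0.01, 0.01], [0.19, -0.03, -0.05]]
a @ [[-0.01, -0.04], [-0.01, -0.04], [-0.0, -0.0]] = [[0.0, 0.0], [0.0, 0.00], [-0.00, -0.01]]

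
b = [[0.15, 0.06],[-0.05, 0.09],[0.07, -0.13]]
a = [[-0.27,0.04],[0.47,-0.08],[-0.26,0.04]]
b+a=[[-0.12, 0.1], [0.42, 0.01], [-0.19, -0.09]]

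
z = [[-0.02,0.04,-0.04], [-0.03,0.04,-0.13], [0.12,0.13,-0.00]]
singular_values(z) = [0.18, 0.15, 0.02]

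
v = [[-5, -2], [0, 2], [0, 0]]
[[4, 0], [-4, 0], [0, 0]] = v@[[0, 0], [-2, 0]]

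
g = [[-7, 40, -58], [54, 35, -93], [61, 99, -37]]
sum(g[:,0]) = 108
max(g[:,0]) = 61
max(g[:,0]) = 61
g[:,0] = [-7, 54, 61]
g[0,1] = 40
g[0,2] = -58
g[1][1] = 35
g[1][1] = 35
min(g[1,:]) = -93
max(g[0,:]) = 40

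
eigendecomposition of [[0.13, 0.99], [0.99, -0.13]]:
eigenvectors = [[0.75, -0.66],[0.66, 0.75]]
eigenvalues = [1.0, -1.0]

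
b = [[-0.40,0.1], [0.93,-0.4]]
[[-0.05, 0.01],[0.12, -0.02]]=b@[[0.14,  -0.02], [0.02,  -0.0]]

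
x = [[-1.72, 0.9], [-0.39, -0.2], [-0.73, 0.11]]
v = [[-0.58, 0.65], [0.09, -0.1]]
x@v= [[1.08, -1.21], [0.21, -0.23], [0.43, -0.49]]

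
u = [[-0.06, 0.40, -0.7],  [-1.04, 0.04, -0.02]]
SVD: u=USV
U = [[0.2, 0.98], [0.98, -0.20]]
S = [1.05, 0.8]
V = [[-0.98,0.11,-0.15], [0.19,0.48,-0.86]]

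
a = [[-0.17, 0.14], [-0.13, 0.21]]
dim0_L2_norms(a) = [0.21, 0.25]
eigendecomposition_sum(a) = [[-0.14, 0.06], [-0.06, 0.02]] + [[-0.03, 0.08],[-0.07, 0.19]]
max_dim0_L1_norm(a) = 0.35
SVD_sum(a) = [[-0.14, 0.17], [-0.16, 0.19]] + [[-0.03,-0.03], [0.03,0.02]]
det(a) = -0.02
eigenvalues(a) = [-0.11, 0.15]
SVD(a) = [[-0.66,  -0.75], [-0.75,  0.66]] @ diag([0.32653921872704395, 0.05359233744792028]) @ [[0.64, -0.77], [0.77, 0.64]]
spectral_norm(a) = 0.33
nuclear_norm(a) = 0.38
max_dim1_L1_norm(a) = 0.34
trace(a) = 0.04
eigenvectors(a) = [[-0.93,-0.40], [-0.37,-0.92]]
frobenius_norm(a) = 0.33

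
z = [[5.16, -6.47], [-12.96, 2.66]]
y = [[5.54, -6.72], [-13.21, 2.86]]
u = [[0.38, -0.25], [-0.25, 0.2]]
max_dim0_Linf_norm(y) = 13.21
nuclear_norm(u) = 0.58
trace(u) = 0.58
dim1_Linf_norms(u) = [0.38, 0.25]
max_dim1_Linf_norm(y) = 13.21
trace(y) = 8.40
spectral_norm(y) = 15.36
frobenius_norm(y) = 16.08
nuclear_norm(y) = 20.11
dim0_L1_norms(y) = [18.75, 9.58]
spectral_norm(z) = 14.88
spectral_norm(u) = 0.56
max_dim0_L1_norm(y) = 18.75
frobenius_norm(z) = 15.61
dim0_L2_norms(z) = [13.95, 7.0]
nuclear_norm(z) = 19.59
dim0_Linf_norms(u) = [0.38, 0.25]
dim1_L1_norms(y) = [12.26, 16.07]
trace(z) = 7.82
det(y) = -72.93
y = u + z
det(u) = 0.01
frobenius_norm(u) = 0.56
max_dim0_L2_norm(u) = 0.45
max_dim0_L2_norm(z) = 13.95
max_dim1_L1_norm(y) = 16.07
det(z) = -70.13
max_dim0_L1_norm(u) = 0.63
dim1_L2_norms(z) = [8.28, 13.23]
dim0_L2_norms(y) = [14.32, 7.3]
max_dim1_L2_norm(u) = 0.45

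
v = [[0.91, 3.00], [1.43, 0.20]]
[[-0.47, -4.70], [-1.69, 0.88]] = v@ [[-1.21, 0.87],[0.21, -1.83]]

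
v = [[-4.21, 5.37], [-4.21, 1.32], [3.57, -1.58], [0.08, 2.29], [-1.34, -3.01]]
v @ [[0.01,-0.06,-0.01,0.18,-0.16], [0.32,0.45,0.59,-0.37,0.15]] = [[1.68, 2.67, 3.21, -2.74, 1.48], [0.38, 0.85, 0.82, -1.25, 0.87], [-0.47, -0.93, -0.97, 1.23, -0.81], [0.73, 1.03, 1.35, -0.83, 0.33], [-0.98, -1.27, -1.76, 0.87, -0.24]]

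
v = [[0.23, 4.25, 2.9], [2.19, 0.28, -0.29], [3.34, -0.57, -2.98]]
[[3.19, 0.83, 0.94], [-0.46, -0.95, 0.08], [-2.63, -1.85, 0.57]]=v @[[-0.17, -0.44, -0.07], [0.33, 0.15, 0.47], [0.63, 0.10, -0.36]]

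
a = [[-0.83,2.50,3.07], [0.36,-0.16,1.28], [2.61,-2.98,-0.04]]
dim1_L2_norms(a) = [4.05, 1.34, 3.96]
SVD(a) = [[-0.72, -0.59, 0.35], [-0.06, -0.46, -0.89], [0.69, -0.66, 0.30]] @ diag([5.084696563909623, 2.8191062537087737, 0.22360854917862022]) @ [[0.47, -0.76, -0.46], [-0.5, 0.20, -0.84], [0.73, 0.62, -0.28]]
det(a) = 3.21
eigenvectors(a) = [[-0.81, -0.78, -0.73], [-0.39, -0.20, -0.56], [-0.45, 0.59, 0.4]]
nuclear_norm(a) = 8.13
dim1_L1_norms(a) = [6.4, 1.8, 5.63]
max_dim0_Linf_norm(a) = 3.07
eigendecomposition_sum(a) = [[1.44,-0.65,1.7], [0.69,-0.31,0.81], [0.8,-0.36,0.95]] + [[-2.77, 4.45, 1.15],[-0.72, 1.15, 0.30],[2.08, -3.34, -0.87]] + [[0.50, -1.3, 0.22], [0.38, -1.0, 0.17], [-0.28, 0.72, -0.12]]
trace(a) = -1.03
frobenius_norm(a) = 5.82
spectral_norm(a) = 5.08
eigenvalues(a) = [2.08, -2.49, -0.62]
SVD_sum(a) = [[-1.72, 2.79, 1.69], [-0.14, 0.22, 0.14], [1.63, -2.64, -1.6]] + [[0.83, -0.34, 1.41], [0.64, -0.26, 1.09], [0.93, -0.38, 1.58]] + [[0.06, 0.05, -0.02], [-0.14, -0.12, 0.06], [0.05, 0.04, -0.02]]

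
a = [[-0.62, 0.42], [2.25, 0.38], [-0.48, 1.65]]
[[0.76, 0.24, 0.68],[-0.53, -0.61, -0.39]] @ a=[[-0.26, 1.53], [-0.86, -1.1]]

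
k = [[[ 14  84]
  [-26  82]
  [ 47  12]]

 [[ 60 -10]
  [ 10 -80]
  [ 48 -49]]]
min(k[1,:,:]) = -80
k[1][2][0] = 48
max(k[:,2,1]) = 12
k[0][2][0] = 47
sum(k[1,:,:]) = -21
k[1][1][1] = -80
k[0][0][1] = 84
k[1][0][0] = 60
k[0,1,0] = -26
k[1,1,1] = -80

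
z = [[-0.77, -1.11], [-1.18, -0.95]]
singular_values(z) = [2.01, 0.29]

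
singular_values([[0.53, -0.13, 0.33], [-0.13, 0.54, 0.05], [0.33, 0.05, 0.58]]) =[0.89, 0.58, 0.18]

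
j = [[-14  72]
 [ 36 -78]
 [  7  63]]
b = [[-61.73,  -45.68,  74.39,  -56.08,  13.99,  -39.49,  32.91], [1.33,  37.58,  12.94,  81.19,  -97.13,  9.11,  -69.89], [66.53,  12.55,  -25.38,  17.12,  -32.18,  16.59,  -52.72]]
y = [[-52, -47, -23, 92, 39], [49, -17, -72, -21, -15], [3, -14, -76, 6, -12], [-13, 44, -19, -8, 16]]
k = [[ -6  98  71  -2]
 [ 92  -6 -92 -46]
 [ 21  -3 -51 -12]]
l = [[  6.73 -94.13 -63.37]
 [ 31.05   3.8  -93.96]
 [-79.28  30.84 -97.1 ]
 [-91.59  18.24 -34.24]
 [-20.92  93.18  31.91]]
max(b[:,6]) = 32.91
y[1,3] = -21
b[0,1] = -45.68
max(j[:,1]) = 72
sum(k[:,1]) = 89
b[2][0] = 66.53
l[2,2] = -97.1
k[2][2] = -51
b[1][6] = -69.89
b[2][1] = 12.55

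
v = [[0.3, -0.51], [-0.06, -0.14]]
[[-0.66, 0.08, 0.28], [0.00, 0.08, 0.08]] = v @ [[-1.3, -0.37, -0.03], [0.53, -0.38, -0.57]]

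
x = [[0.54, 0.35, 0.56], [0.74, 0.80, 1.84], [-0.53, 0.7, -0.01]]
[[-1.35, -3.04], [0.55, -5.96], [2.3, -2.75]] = x @ [[-4.74, -2.05], [-0.27, -5.48], [2.32, -0.03]]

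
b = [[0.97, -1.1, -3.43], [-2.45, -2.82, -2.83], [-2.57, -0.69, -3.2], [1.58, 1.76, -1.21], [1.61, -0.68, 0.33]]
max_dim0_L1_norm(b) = 11.0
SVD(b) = [[0.4,0.68,0.29], [0.68,-0.24,0.32], [0.6,-0.05,-0.52], [-0.08,0.65,-0.45], [-0.11,0.23,0.59]] @ diag([6.659801499897361, 3.6717272137794428, 2.363802709524699]) @ [[-0.47,-0.43,-0.77], [0.76,0.26,-0.60], [0.45,-0.87,0.20]]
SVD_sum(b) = [[-1.25,-1.14,-2.06],[-2.13,-1.94,-3.51],[-1.86,-1.70,-3.07],[0.26,0.24,0.43],[0.34,0.31,0.56]] + [[1.91, 0.64, -1.51], [-0.66, -0.22, 0.53], [-0.15, -0.05, 0.12], [1.80, 0.61, -1.43], [0.64, 0.22, -0.51]] + [[0.31, -0.60, 0.14], [0.34, -0.65, 0.15], [-0.56, 1.06, -0.25], [-0.48, 0.92, -0.22], [0.63, -1.20, 0.28]]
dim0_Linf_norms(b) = [2.57, 2.82, 3.43]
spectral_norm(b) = 6.66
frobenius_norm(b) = 7.96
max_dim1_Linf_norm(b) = 3.43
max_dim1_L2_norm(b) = 4.69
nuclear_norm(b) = 12.70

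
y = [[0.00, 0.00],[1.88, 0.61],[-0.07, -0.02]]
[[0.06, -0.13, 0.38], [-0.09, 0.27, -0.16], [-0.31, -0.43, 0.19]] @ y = [[-0.27, -0.09], [0.52, 0.17], [-0.82, -0.27]]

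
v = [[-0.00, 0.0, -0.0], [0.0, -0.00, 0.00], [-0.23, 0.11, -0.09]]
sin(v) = [[0.0, 0.0, 0.00], [0.00, 0.0, 0.0], [-0.23, 0.11, -0.09]]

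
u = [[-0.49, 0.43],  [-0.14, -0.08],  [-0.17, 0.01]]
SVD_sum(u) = [[-0.51, 0.40], [-0.05, 0.04], [-0.11, 0.09]] + [[0.02, 0.03], [-0.09, -0.12], [-0.06, -0.08]]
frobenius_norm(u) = 0.69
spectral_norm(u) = 0.67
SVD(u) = [[-0.97, 0.19], [-0.09, -0.82], [-0.21, -0.54]] @ diag([0.6685704697247484, 0.1816962493064431]) @ [[0.79, -0.62], [0.62, 0.79]]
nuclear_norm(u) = 0.85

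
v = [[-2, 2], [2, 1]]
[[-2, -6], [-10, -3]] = v @ [[-3, 0], [-4, -3]]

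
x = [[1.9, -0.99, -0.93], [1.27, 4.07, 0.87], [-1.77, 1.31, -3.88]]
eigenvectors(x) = [[0.13+0.00j,-0.69+0.00j,(-0.69-0j)], [-0.12+0.00j,(0.62+0.21j),(0.62-0.21j)], [0.98+0.00j,0.29+0.03j,0.29-0.03j]]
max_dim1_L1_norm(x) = 6.96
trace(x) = 2.09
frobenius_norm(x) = 6.66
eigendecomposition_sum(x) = [[(-0.16+0j), (0.06-0j), (-0.53+0j)], [0.16-0.00j, -0.06+0.00j, 0.50-0.00j], [-1.26+0.00j, (0.49-0j), -4.05+0.00j]] + [[1.03+4.81j, -0.53+5.15j, (-0.2+0.01j)], [0.56-4.66j, 2.07-4.48j, (0.18+0.05j)], [-0.25-2.06j, 0.41-2.14j, (0.08+0j)]] + [[(1.03-4.81j), (-0.53-5.15j), (-0.2-0.01j)],  [(0.56+4.66j), 2.07+4.48j, (0.18-0.05j)],  [-0.25+2.06j, (0.41+2.14j), 0.08-0.00j]]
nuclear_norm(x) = 11.10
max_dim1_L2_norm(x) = 4.46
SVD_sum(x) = [[0.09, -0.03, 0.17],[0.35, -0.11, 0.68],[-2.01, 0.61, -3.87]] + [[-0.11,-0.79,-0.07], [0.58,4.21,0.37], [0.1,0.71,0.06]] + [[1.92, -0.17, -1.03], [0.34, -0.03, -0.18], [0.14, -0.01, -0.08]]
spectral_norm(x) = 4.47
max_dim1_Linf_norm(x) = 4.07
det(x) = -43.77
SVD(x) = [[-0.04, -0.18, -0.98], [-0.17, 0.97, -0.17], [0.98, 0.16, -0.07]] @ diag([4.472129394008535, 4.397746111382376, 2.2255309081354127]) @ [[-0.46, 0.14, -0.88], [0.14, 0.99, 0.09], [-0.88, 0.08, 0.47]]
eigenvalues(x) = [(-4.27+0j), (3.18+0.34j), (3.18-0.34j)]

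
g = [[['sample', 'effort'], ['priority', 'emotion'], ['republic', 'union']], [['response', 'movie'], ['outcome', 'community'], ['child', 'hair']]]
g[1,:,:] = [['response', 'movie'], ['outcome', 'community'], ['child', 'hair']]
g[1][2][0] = 'child'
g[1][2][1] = 'hair'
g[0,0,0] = 'sample'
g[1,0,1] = 'movie'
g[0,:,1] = ['effort', 'emotion', 'union']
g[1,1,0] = 'outcome'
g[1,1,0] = 'outcome'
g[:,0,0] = ['sample', 'response']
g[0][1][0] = 'priority'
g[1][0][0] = 'response'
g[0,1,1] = 'emotion'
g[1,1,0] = 'outcome'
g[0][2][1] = 'union'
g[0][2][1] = 'union'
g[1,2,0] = 'child'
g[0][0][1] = 'effort'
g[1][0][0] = 'response'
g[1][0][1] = 'movie'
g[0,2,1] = 'union'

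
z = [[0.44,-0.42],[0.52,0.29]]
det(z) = 0.35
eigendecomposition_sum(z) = [[(0.22+0.2j), -0.21+0.17j], [0.26-0.21j, 0.15+0.26j]] + [[(0.22-0.2j), (-0.21-0.17j)], [(0.26+0.21j), 0.14-0.26j]]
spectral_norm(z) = 0.69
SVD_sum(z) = [[0.5, -0.08], [0.46, -0.07]] + [[-0.06, -0.34], [0.06, 0.36]]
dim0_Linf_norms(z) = [0.52, 0.42]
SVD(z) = [[-0.73, -0.68], [-0.68, 0.73]] @ diag([0.685222809566725, 0.5049452457935254]) @ [[-0.99, 0.16],[0.16, 0.99]]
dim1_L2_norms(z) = [0.61, 0.6]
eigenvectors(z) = [[0.11+0.66j, 0.11-0.66j], [(0.74+0j), 0.74-0.00j]]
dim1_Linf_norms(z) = [0.44, 0.52]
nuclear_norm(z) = 1.19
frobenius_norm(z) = 0.85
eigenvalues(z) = [(0.36+0.46j), (0.36-0.46j)]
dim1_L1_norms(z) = [0.86, 0.81]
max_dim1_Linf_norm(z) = 0.52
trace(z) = 0.73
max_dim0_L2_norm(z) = 0.68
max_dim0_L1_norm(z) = 0.96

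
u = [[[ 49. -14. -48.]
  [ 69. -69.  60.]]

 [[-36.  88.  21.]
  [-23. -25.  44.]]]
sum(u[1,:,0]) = -59.0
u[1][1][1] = -25.0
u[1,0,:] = [-36.0, 88.0, 21.0]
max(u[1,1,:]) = 44.0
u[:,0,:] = [[49.0, -14.0, -48.0], [-36.0, 88.0, 21.0]]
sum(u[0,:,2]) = 12.0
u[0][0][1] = -14.0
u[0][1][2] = 60.0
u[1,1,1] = -25.0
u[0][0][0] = 49.0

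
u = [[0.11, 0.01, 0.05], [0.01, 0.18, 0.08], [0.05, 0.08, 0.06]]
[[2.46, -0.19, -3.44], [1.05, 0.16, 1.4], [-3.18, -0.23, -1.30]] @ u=[[0.10, -0.28, -0.10], [0.19, 0.15, 0.15], [-0.42, -0.18, -0.26]]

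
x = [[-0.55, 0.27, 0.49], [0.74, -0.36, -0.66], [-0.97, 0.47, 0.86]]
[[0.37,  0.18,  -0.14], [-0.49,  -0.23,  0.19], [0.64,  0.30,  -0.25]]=x@ [[0.26, 0.17, -0.19], [2.75, 1.51, -1.41], [-0.47, -0.28, 0.27]]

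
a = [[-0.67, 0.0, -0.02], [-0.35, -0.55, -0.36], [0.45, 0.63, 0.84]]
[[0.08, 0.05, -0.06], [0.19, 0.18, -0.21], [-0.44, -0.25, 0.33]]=a@ [[-0.11, -0.07, 0.09], [0.05, -0.22, 0.19], [-0.5, -0.09, 0.20]]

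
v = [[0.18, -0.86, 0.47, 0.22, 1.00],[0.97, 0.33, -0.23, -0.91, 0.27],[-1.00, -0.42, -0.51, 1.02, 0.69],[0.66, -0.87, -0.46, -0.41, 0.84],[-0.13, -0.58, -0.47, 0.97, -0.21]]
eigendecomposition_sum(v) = [[(0.02+0.33j), (-0.52+0.61j), (-0.09+0.15j), (0.41-0.39j), 0.28+0.14j], [0.19+0.08j, 0.21+0.45j, 0.06+0.09j, (-0.11-0.34j), 0.15-0.12j], [-0.05+0.03j, -0.13-0.04j, (-0.03-0j), 0.09+0.04j, -0.00+0.05j], [(0.01+0.25j), (-0.39+0.47j), -0.07+0.12j, 0.31-0.30j, 0.21+0.11j], [(0.01+0.16j), (-0.24+0.3j), -0.04+0.08j, 0.19-0.20j, 0.14+0.06j]] + [[0.02-0.33j, -0.52-0.61j, (-0.09-0.15j), (0.41+0.39j), 0.28-0.14j], [0.19-0.08j, 0.21-0.45j, (0.06-0.09j), -0.11+0.34j, 0.15+0.12j], [(-0.05-0.03j), -0.13+0.04j, (-0.03+0j), 0.09-0.04j, -0.00-0.05j], [0.01-0.25j, (-0.39-0.47j), (-0.07-0.12j), 0.31+0.30j, 0.21-0.11j], [(0.01-0.16j), (-0.24-0.3j), -0.04-0.08j, 0.19+0.20j, 0.14-0.06j]] + [[0.37j, 0.11+0.02j, 0.41+0.03j, -0.11-0.35j, 0.05-0.22j], [0.24-0.12j, (-0.02-0.08j), -0.11-0.28j, (-0.19+0.19j), (-0.16+0.04j)], [-0.48-0.13j, -0.06+0.14j, -0.19+0.53j, (0.5-0.03j), (0.27+0.15j)], [(0.18-0.02j), 0.00-0.06j, -0.01-0.21j, (-0.17+0.08j), -0.11-0.01j], [(0.01-0.26j), -0.08-0.02j, (-0.29-0.03j), (0.07+0.25j), (-0.04+0.15j)]] + [[-0.37j, 0.11-0.02j, 0.41-0.03j, (-0.11+0.35j), (0.05+0.22j)], [(0.24+0.12j), (-0.02+0.08j), -0.11+0.28j, -0.19-0.19j, (-0.16-0.04j)], [-0.48+0.13j, -0.06-0.14j, (-0.19-0.53j), 0.50+0.03j, (0.27-0.15j)], [0.18+0.02j, 0.00+0.06j, -0.01+0.21j, -0.17-0.08j, -0.11+0.01j], [(0.01+0.26j), -0.08+0.02j, (-0.29+0.03j), 0.07-0.25j, -0.04-0.15j]] + [[(0.14+0j), (-0.05+0j), -0.16-0.00j, (-0.38-0j), (0.34+0j)], [0.12+0.00j, (-0.04+0j), -0.13-0.00j, (-0.31-0j), (0.28+0j)], [0.06+0.00j, -0.02+0.00j, -0.07-0.00j, (-0.16-0j), 0.15+0.00j], [(0.27+0j), -0.09+0.00j, -0.30-0.00j, (-0.7-0j), (0.64+0j)], [(-0.17-0j), (0.06-0j), 0.19+0.00j, 0.44+0.00j, -0.40-0.00j]]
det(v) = -0.96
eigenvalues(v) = [(0.64+0.54j), (0.64-0.54j), (-0.42+1.04j), (-0.42-1.04j), (-1.07+0j)]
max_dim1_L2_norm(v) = 1.72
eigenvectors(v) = [[0.67+0.00j, 0.67-0.00j, (0.13+0.48j), (0.13-0.48j), -0.39+0.00j], [(0.17-0.38j), 0.17+0.38j, (0.27-0.24j), (0.27+0.24j), (-0.32+0j)], [0.05+0.10j, 0.05-0.10j, (-0.67+0j), -0.67-0.00j, (-0.17+0j)], [(0.51-0j), 0.51+0.00j, (0.23-0.09j), 0.23+0.09j, (-0.72+0j)], [0.32-0.01j, 0.32+0.01j, -0.08-0.33j, -0.08+0.33j, (0.45+0j)]]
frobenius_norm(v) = 3.29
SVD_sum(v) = [[-0.27,-0.18,-0.07,0.36,0.09], [0.66,0.45,0.17,-0.88,-0.22], [-0.88,-0.6,-0.22,1.17,0.29], [0.07,0.04,0.02,-0.09,-0.02], [-0.55,-0.37,-0.14,0.73,0.18]] + [[0.47, -0.66, -0.1, -0.2, 0.82], [0.23, -0.32, -0.05, -0.1, 0.4], [0.07, -0.1, -0.02, -0.03, 0.13], [0.58, -0.82, -0.13, -0.25, 1.01], [0.00, -0.0, -0.0, -0.00, 0.0]] + [[-0.18, 0.04, 0.54, -0.06, 0.19], [0.09, -0.02, -0.26, 0.03, -0.09], [0.02, -0.01, -0.06, 0.01, -0.02], [0.11, -0.03, -0.32, 0.03, -0.11], [0.17, -0.04, -0.52, 0.05, -0.18]] + [[0.1, -0.11, 0.09, 0.07, -0.12], [-0.11, 0.12, -0.10, -0.07, 0.13], [-0.24, 0.26, -0.21, -0.15, 0.28], [-0.01, 0.01, -0.01, -0.01, 0.02], [0.20, -0.22, 0.18, 0.13, -0.24]] + [[0.05, 0.05, 0.01, 0.06, 0.03], [0.1, 0.1, 0.01, 0.11, 0.06], [0.02, 0.02, 0.0, 0.03, 0.01], [-0.08, -0.09, -0.01, -0.09, -0.05], [0.05, 0.05, 0.01, 0.06, 0.03]]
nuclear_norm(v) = 6.29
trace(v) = -0.62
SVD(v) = [[0.21,0.6,-0.63,0.30,0.33], [-0.53,0.29,0.31,-0.31,0.67], [0.70,0.09,0.07,-0.69,0.16], [-0.05,0.74,0.38,-0.04,-0.55], [0.43,0.00,0.60,0.58,0.33]] @ diag([2.3272970668514392, 1.959016166469646, 0.961324116591805, 0.7571241225419945, 0.28907270376024113]) @ [[-0.54,-0.37,-0.14,0.72,0.18], [0.4,-0.56,-0.09,-0.17,0.70], [0.29,-0.07,-0.89,0.09,-0.32], [0.45,-0.5,0.41,0.30,-0.54], [0.50,0.54,0.08,0.59,0.31]]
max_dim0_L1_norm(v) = 3.53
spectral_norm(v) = 2.33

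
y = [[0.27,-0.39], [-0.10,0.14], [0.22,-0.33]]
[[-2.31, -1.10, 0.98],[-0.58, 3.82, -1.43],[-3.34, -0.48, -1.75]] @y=[[-0.3,0.42], [-0.85,1.23], [-1.24,1.81]]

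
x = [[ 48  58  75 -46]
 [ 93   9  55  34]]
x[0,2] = 75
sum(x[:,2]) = 130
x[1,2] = 55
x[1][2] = 55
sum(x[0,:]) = 135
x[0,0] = 48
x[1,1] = 9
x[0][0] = 48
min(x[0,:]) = -46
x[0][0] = 48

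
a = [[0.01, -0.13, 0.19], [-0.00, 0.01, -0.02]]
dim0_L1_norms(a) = [0.01, 0.14, 0.21]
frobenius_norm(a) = 0.23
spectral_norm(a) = 0.23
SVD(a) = [[-1.0, 0.1],[0.1, 1.0]] @ diag([0.23149497506166475, 0.0031743536663774593]) @ [[-0.04,0.56,-0.83], [0.30,-0.78,-0.55]]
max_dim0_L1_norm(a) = 0.21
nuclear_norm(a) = 0.23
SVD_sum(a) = [[0.01, -0.13, 0.19], [-0.0, 0.01, -0.02]] + [[0.00, -0.00, -0.0],  [0.00, -0.0, -0.00]]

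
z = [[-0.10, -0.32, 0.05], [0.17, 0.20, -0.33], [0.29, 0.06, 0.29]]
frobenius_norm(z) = 0.68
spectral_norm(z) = 0.50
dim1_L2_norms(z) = [0.34, 0.42, 0.41]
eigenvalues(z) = [(-0.02+0.29j), (-0.02-0.29j), (0.43+0j)]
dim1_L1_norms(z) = [0.47, 0.7, 0.64]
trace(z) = 0.39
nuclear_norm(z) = 1.10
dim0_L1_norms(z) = [0.56, 0.58, 0.67]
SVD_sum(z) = [[-0.09,-0.19,0.19], [0.13,0.28,-0.27], [-0.02,-0.04,0.04]] + [[-0.09, -0.05, -0.09], [-0.03, -0.01, -0.02], [0.27, 0.13, 0.27]] + [[0.08,-0.08,-0.04], [0.06,-0.06,-0.03], [0.04,-0.03,-0.02]]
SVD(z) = [[0.56, 0.32, 0.76], [-0.82, 0.09, 0.57], [0.12, -0.94, 0.31]] @ diag([0.4997452921108481, 0.431956523436947, 0.16783386092594446]) @ [[-0.32, -0.67, 0.67],[-0.67, -0.33, -0.66],[0.67, -0.66, -0.35]]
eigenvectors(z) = [[(-0.21+0.6j), -0.21-0.60j, (0.44+0j)], [0.65+0.00j, (0.65-0j), (-0.62+0j)], [0.32-0.26j, 0.32+0.26j, (0.65+0j)]]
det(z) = 0.04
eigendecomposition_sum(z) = [[-0.09+0.11j, (-0.13+0.01j), (-0.06-0.06j)], [(0.14+0.05j), (0.06+0.12j), -0.04+0.08j], [0.09-0.03j, (0.08+0.04j), 0.01+0.06j]] + [[-0.09-0.11j, -0.13-0.01j, -0.06+0.06j], [0.14-0.05j, (0.06-0.12j), -0.04-0.08j], [0.09+0.03j, (0.08-0.04j), 0.01-0.06j]] + [[(0.08-0j), (-0.06-0j), (0.18+0j)], [-0.11+0.00j, 0.09+0.00j, (-0.25-0j)], [(0.11-0j), (-0.09-0j), (0.26+0j)]]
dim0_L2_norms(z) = [0.35, 0.38, 0.44]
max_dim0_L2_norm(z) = 0.44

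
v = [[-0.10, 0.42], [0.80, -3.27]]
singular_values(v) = [3.39, 0.0]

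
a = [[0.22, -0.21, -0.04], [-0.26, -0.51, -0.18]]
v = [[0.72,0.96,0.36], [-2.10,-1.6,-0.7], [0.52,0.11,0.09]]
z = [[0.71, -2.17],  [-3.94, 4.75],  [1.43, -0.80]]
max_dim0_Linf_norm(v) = 2.1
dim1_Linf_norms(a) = [0.22, 0.51]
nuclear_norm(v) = 3.42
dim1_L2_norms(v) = [1.25, 2.73, 0.54]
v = z @ a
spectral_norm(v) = 3.03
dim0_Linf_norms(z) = [3.94, 4.75]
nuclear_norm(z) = 7.72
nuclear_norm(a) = 0.90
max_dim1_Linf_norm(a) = 0.51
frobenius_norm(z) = 6.78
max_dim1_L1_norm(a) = 0.95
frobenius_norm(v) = 3.05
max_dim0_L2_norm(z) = 5.28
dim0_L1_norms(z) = [6.08, 7.72]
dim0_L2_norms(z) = [4.25, 5.28]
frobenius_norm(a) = 0.67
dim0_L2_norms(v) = [2.28, 1.87, 0.79]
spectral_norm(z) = 6.70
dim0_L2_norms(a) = [0.34, 0.55, 0.18]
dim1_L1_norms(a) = [0.47, 0.95]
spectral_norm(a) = 0.61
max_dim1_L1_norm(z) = 8.69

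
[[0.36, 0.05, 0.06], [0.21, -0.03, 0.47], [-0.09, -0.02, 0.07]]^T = [[0.36, 0.21, -0.09],  [0.05, -0.03, -0.02],  [0.06, 0.47, 0.07]]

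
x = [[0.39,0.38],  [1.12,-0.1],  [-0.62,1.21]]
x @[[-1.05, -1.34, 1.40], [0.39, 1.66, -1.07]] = [[-0.26, 0.11, 0.14],  [-1.22, -1.67, 1.68],  [1.12, 2.84, -2.16]]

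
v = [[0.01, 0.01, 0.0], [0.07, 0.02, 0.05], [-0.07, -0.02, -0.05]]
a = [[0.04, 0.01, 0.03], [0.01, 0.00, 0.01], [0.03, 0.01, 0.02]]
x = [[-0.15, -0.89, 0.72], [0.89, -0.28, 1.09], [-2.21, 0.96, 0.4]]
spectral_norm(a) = 0.06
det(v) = 0.00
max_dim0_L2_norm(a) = 0.05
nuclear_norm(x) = 4.78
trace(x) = -0.03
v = x @ a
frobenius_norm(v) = 0.13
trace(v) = -0.02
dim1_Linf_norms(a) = [0.04, 0.01, 0.03]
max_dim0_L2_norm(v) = 0.1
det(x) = 2.80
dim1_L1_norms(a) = [0.08, 0.02, 0.06]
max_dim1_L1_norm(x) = 3.57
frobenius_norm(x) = 3.06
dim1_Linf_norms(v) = [0.01, 0.07, 0.07]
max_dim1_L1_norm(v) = 0.14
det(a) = -0.00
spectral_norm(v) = 0.13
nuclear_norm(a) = 0.07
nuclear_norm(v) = 0.14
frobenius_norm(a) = 0.06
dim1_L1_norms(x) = [1.76, 2.26, 3.57]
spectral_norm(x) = 2.59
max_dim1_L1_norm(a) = 0.08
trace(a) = 0.06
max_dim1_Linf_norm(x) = 2.21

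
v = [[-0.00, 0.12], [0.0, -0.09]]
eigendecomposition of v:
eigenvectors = [[1.00, -0.8], [0.0, 0.60]]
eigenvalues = [-0.0, -0.09]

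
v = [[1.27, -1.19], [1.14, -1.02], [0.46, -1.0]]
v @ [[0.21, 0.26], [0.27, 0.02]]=[[-0.05, 0.31],[-0.04, 0.28],[-0.17, 0.1]]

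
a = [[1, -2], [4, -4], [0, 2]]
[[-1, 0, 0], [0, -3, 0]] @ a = [[-1, 2], [-12, 12]]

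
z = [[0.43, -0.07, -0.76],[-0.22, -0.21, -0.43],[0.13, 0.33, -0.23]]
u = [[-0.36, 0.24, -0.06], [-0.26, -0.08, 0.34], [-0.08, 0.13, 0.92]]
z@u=[[-0.08, 0.01, -0.75], [0.17, -0.09, -0.45], [-0.11, -0.03, -0.11]]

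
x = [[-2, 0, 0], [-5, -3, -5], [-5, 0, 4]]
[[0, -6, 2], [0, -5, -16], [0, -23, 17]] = x @ [[0, 3, -1], [0, 0, 2], [0, -2, 3]]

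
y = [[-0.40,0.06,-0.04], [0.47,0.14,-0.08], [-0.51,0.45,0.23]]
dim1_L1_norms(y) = [0.5, 0.69, 1.19]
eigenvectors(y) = [[(0.62+0j),-0.04+0.06j,-0.04-0.06j], [-0.38+0.00j,-0.06+0.45j,-0.06-0.45j], [0.69+0.00j,0.89+0.00j,0.89-0.00j]]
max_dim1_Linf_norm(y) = 0.51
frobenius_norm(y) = 0.96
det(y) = -0.04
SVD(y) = [[-0.43, 0.30, -0.85], [0.45, -0.74, -0.49], [-0.78, -0.60, 0.19]] @ diag([0.8667998948698994, 0.40156640500763113, 0.12248414029080952]) @ [[0.9, -0.36, -0.23], [-0.41, -0.88, -0.22], [0.12, -0.3, 0.95]]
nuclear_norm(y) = 1.39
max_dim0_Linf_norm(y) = 0.51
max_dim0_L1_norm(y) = 1.38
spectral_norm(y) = 0.87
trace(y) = -0.03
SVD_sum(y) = [[-0.34, 0.14, 0.09], [0.35, -0.14, -0.09], [-0.61, 0.24, 0.15]] + [[-0.05, -0.11, -0.03], [0.12, 0.26, 0.07], [0.10, 0.21, 0.05]] + [[-0.01, 0.03, -0.1], [-0.01, 0.02, -0.06], [0.00, -0.01, 0.02]]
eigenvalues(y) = [(-0.48+0j), (0.23+0.19j), (0.23-0.19j)]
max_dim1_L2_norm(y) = 0.72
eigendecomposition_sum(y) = [[(-0.43+0j),(0.05-0j),-0.02+0.00j], [0.26-0.00j,-0.03+0.00j,0.01-0.00j], [(-0.47+0j),0.06-0.00j,-0.02+0.00j]] + [[0.01+0.01j, 0.00+0.02j, -0.01+0.00j], [0.10+0.00j, 0.09+0.11j, (-0.05+0.06j)], [(-0.02-0.2j), (0.19-0.2j), 0.12+0.07j]] + [[(0.01-0.01j), 0.00-0.02j, -0.01-0.00j], [(0.1-0j), 0.09-0.11j, -0.05-0.06j], [-0.02+0.20j, 0.19+0.20j, (0.12-0.07j)]]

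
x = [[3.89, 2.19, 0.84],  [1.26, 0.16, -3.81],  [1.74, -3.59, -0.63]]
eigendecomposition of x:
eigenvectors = [[0.24+0.00j, (-0.87+0j), -0.87-0.00j],[(-0.65+0j), (0.14-0.13j), (0.14+0.13j)],[-0.72+0.00j, (-0.44+0.12j), (-0.44-0.12j)]]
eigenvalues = [(-4.49+0j), (3.95+0.21j), (3.95-0.21j)]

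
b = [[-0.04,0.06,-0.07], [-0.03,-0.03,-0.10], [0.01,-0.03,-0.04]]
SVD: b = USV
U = [[-0.6,0.75,0.26], [-0.76,-0.45,-0.47], [-0.24,-0.48,0.84]]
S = [0.14, 0.08, 0.01]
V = [[0.33, -0.05, 0.94], [-0.28, 0.95, 0.14], [0.9, 0.31, -0.30]]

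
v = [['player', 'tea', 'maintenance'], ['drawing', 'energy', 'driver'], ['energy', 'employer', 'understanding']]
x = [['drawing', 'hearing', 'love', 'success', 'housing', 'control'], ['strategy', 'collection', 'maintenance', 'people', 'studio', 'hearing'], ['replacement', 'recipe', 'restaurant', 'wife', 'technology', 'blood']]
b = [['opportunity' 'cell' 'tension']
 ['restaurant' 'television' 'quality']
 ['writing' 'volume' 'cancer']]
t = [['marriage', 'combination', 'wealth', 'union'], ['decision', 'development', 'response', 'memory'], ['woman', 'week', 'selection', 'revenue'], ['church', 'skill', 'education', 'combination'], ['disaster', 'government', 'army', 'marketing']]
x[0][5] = 'control'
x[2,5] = 'blood'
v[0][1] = 'tea'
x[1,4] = 'studio'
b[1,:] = ['restaurant', 'television', 'quality']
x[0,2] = 'love'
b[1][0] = 'restaurant'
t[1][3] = 'memory'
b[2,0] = 'writing'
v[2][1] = 'employer'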